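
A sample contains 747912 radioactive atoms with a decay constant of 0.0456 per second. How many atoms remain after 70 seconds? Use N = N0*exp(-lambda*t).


N = N0 * exp(-lambda * t)
N = 747912 * exp(-0.0456 * 70)
N = 30731

30731


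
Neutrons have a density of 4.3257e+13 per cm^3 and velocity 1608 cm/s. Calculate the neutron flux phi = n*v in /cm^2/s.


phi = n * v
phi = 4.3257e+13 * 1608
phi = 6.9557e+16 /cm^2/s

6.9557e+16


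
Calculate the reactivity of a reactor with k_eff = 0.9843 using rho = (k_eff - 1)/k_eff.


rho = (k_eff - 1) / k_eff
rho = (0.9843 - 1) / 0.9843
rho = -0.015950

-0.015950


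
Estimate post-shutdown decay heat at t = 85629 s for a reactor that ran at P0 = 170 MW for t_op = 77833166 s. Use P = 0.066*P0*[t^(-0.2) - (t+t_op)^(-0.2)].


P/P0 = 0.066 * [t^(-0.2) - (t + t_op)^(-0.2)]
P/P0 = 0.066 * [85629^(-0.2) - (85629 + 77833166)^(-0.2)]
P/P0 = 0.066 * [0.1031516 - 0.02640411] = 0.005065334
P = 170 * 0.005065334 = 0.86111 MW

0.86111


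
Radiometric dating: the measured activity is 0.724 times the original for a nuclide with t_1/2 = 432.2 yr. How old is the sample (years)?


lambda = ln(2) / t_half = ln(2) / 432.2 = 0.001603765 /yr
t = -ln(A/A0) / lambda
t = -ln(0.724) / 0.001603765
t = 201.38 yr

201.38


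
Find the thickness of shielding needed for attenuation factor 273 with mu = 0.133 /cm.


x = ln(factor) / mu
x = ln(273) / 0.133
x = 42.176 cm

42.176


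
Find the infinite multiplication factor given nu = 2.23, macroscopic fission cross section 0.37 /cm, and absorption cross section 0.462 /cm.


k_inf = nu * Sigma_f / Sigma_a
k_inf = 2.23 * 0.37 / 0.462
k_inf = 1.7859

1.7859


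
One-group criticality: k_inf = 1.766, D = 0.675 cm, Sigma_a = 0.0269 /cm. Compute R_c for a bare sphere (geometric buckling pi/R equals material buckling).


L^2 = D / Sigma_a = 0.675 / 0.0269 = 25.09294 cm^2
B_m^2 = (k_inf - 1) / L^2 = (1.766 - 1) / 25.09294 = 0.03052651 /cm^2
For a bare sphere: B_g = pi/R, so R_c = pi / sqrt(B_m^2)
R_c = pi / sqrt(0.03052651) = 17.981 cm

17.981


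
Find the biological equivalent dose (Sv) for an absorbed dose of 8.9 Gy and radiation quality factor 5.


H = D * Q
H = 8.9 * 5
H = 44.500 Sv

44.500


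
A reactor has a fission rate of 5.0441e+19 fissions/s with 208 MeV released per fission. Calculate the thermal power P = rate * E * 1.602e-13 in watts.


P = fission_rate * E_MeV * 1.602e-13
P = 5.0441e+19 * 208 * 1.602e-13
P = 1.6808e+09 W

1.6808e+09


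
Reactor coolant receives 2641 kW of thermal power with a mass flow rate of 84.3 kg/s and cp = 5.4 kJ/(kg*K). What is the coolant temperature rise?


dT = Q / (m_dot * cp)
dT = 2641 / (84.3 * 5.4)
dT = 5.8016 C

5.8016


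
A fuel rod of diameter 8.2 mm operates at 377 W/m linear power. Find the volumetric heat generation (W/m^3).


r = D / 2 / 1000 = 8.2 / 2 / 1000 = 0.0041 m
q''' = q' / (pi * r^2)
q''' = 377 / (pi * 0.0041^2)
q''' = 7.1388e+06 W/m^3

7.1388e+06


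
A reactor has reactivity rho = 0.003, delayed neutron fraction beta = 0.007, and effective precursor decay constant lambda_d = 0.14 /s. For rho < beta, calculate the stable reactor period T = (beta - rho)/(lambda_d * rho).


T = (beta - rho) / (lambda_d * rho)
T = (0.007 - 0.003) / (0.14 * 0.003)
T = 9.5238 s

9.5238


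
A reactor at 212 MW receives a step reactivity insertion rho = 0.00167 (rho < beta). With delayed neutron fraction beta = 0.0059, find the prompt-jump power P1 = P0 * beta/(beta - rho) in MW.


P1/P0 = beta / (beta - rho)
P1/P0 = 0.0059 / (0.0059 - 0.00167) = 1.394799
P1 = 212 * 1.394799 = 295.70 MW

295.70


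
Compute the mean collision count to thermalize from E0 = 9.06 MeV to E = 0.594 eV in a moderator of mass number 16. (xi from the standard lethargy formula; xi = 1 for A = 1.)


xi = 1 + (A-1)^2/(2A)*ln((A-1)/(A+1)) = 0.1199467 (for A = 16)
n = ln(E0/E) / xi
n = ln(9.06e6 / 0.594) / 0.1199467
n = ln(1.525253e+07) / 0.1199467 = 137.90

137.90


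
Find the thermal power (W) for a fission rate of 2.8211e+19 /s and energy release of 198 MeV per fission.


P = fission_rate * E_MeV * 1.602e-13
P = 2.8211e+19 * 198 * 1.602e-13
P = 8.9484e+08 W

8.9484e+08


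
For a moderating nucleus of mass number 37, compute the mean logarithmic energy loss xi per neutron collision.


xi = 1 + (A-1)^2/(2A) * ln((A-1)/(A+1))
xi = 1 + (37-1)^2/(2*37) * ln((37-1)/(37 +1))
xi = 0.053093

0.053093


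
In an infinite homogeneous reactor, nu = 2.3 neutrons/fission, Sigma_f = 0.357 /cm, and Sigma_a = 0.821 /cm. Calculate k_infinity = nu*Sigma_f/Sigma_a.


k_inf = nu * Sigma_f / Sigma_a
k_inf = 2.3 * 0.357 / 0.821
k_inf = 1.0001

1.0001


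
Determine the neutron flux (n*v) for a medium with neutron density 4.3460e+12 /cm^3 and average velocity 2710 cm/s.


phi = n * v
phi = 4.3460e+12 * 2710
phi = 1.1778e+16 /cm^2/s

1.1778e+16


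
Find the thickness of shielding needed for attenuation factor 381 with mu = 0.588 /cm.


x = ln(factor) / mu
x = ln(381) / 0.588
x = 10.107 cm

10.107


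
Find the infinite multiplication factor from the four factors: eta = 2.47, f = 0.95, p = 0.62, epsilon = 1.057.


k_inf = eta * f * p * epsilon
k_inf = 2.47 * 0.95 * 0.62 * 1.057
k_inf = 1.5378

1.5378


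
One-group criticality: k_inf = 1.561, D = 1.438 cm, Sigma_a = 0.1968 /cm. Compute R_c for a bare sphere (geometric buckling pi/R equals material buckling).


L^2 = D / Sigma_a = 1.438 / 0.1968 = 7.306911 cm^2
B_m^2 = (k_inf - 1) / L^2 = (1.561 - 1) / 7.306911 = 0.07677663 /cm^2
For a bare sphere: B_g = pi/R, so R_c = pi / sqrt(B_m^2)
R_c = pi / sqrt(0.07677663) = 11.338 cm

11.338


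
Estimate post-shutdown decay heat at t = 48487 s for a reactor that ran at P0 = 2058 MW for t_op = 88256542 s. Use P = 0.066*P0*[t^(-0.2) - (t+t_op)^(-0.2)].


P/P0 = 0.066 * [t^(-0.2) - (t + t_op)^(-0.2)]
P/P0 = 0.066 * [48487^(-0.2) - (48487 + 88256542)^(-0.2)]
P/P0 = 0.066 * [0.1155779 - 0.02575152] = 0.005928541
P = 2058 * 0.005928541 = 12.201 MW

12.201


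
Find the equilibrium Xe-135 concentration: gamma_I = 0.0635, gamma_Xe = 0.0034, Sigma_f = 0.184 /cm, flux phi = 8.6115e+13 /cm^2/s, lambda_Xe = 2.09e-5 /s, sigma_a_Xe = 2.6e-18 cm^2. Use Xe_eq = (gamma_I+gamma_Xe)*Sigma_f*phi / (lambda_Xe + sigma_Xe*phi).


Xe_eq = (gamma_I + gamma_Xe) * Sigma_f * phi / (lambda_Xe + sigma_Xe * phi)
Numerator = (0.0635 + 0.0034) * 0.184 * 8.6115e+13 = 1.060041e+12
Denominator = 2.09e-5 + 2.6e-18 * 8.6115e+13 = 2.447990e-04
Xe_eq = 1.060041e+12 / 2.447990e-04 = 4.3303e+15 /cm^3

4.3303e+15


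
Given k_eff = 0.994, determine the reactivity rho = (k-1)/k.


rho = (k_eff - 1) / k_eff
rho = (0.994 - 1) / 0.994
rho = -0.0060362

-0.0060362


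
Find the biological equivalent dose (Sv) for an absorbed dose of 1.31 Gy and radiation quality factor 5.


H = D * Q
H = 1.31 * 5
H = 6.5500 Sv

6.5500


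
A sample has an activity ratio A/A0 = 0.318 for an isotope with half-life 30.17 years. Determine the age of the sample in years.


lambda = ln(2) / t_half = ln(2) / 30.17 = 0.02297472 /yr
t = -ln(A/A0) / lambda
t = -ln(0.318) / 0.02297472
t = 49.868 yr

49.868


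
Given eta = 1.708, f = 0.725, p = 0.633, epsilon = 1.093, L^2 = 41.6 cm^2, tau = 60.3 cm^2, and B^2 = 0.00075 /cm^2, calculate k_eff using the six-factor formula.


k_inf = eta*f*p*eps = 1.708*0.725*0.633*1.093 = 0.8567414
P_TNL = 1/(1 + L^2*B^2) = 1/(1 + 41.6*0.00075) = 0.9697440
P_FNL = exp(-B^2*tau) = exp(-0.00075*60.3) = 0.9557824
k_eff = k_inf * P_TNL * P_FNL = 0.8567414 * 0.9697440 * 0.9557824
k_eff = 0.79408

0.79408


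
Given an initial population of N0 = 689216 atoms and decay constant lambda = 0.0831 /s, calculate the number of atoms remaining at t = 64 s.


N = N0 * exp(-lambda * t)
N = 689216 * exp(-0.0831 * 64)
N = 3377.6

3377.6


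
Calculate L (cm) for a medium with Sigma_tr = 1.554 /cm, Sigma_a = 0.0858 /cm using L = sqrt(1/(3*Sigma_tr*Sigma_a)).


D = 1 / (3 * Sigma_tr) = 1 / (3 * 1.554) = 0.2145002 cm
L = sqrt(D / Sigma_a)
L = sqrt(0.2145002 / 0.0858)
L = 1.5811 cm

1.5811


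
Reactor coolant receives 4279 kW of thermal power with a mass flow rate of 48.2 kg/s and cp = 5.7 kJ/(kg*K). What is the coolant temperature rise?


dT = Q / (m_dot * cp)
dT = 4279 / (48.2 * 5.7)
dT = 15.575 C

15.575


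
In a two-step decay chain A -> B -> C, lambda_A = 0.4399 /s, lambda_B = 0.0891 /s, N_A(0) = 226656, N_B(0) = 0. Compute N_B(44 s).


N_B(t) = lambda_A * N_A0 / (lambda_B - lambda_A) * [exp(-lambda_A*t) - exp(-lambda_B*t)]
exp(-0.4399*44) = 3.926176e-09; exp(-0.0891*44) = 0.01983316
N_B = 0.4399 * 226656 / (0.0891 - 0.4399) * (3.926176e-09 - 0.01983316)
N_B = 5637.1

5637.1


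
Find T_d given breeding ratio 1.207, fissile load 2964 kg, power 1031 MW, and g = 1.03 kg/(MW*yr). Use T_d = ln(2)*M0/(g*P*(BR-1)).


Breeding gain G = BR - 1 = 1.207 - 1 = 0.207
Fissile production rate = g * P * G = 1.03 * 1031 * 0.207 = 219.81951 kg/yr
T_d = ln(2) * M0 / (g * P * G)
T_d = ln(2) * 2964 / 219.81951 = 9.3463 yr

9.3463


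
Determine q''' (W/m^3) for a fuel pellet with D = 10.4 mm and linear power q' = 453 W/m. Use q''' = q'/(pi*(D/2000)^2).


r = D / 2 / 1000 = 10.4 / 2 / 1000 = 0.0052 m
q''' = q' / (pi * r^2)
q''' = 453 / (pi * 0.0052^2)
q''' = 5.3326e+06 W/m^3

5.3326e+06


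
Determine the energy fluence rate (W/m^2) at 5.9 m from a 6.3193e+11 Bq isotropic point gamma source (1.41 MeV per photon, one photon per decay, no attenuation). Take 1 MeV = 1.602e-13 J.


psi = A * E * 1.602e-13 / (4*pi*r^2)
psi = 6.3193e+11 * 1.41 * 1.602e-13 / (4*pi*5.9^2)
psi = 3.2631e-04 W/m^2

3.2631e-04


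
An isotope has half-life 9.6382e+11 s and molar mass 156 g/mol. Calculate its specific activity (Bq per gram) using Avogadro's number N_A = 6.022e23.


lambda = ln(2) / t_half = ln(2) / 9.6382e+11 = 7.191666e-13 /s
SA = lambda * N_A / M
SA = 7.191666e-13 * 6.022e23 / 156
SA = 2.7762e+09 Bq/g

2.7762e+09


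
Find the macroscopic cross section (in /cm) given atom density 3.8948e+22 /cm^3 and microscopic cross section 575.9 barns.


Sigma = N * sigma_barns * 1e-24
Sigma = 3.8948e+22 * 575.9 * 1e-24
Sigma = 22.430 /cm

22.430


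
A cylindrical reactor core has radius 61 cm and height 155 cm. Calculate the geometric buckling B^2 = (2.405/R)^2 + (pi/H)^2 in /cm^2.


B^2 = (2.405/R)^2 + (pi/H)^2
B^2 = (2.405/61)^2 + (pi/155)^2
B^2 = 0.0019652 /cm^2

0.0019652


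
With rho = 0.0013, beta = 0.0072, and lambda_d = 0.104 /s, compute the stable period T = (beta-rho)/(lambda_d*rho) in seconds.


T = (beta - rho) / (lambda_d * rho)
T = (0.0072 - 0.0013) / (0.104 * 0.0013)
T = 43.639 s

43.639


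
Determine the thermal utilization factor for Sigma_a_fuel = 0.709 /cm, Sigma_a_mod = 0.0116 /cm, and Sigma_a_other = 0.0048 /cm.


f = Sigma_a_fuel / (Sigma_a_fuel + Sigma_a_mod + Sigma_a_other)
f = 0.709 / (0.709 + 0.0116 + 0.0048)
f = 0.97739

0.97739


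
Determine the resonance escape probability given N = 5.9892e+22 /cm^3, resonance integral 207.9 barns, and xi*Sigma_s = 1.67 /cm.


p = exp(-N * I * 1e-24 / (xi*Sigma_s))
p = exp(-5.9892e+22 * 207.9 * 1e-24 / 1.67)
p = 5.7795e-04

5.7795e-04


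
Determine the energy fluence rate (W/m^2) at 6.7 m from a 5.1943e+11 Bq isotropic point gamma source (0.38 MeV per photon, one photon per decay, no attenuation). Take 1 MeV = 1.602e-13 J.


psi = A * E * 1.602e-13 / (4*pi*r^2)
psi = 5.1943e+11 * 0.38 * 1.602e-13 / (4*pi*6.7^2)
psi = 5.6055e-05 W/m^2

5.6055e-05


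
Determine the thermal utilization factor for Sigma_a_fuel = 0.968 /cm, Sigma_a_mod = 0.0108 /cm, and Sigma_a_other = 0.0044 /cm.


f = Sigma_a_fuel / (Sigma_a_fuel + Sigma_a_mod + Sigma_a_other)
f = 0.968 / (0.968 + 0.0108 + 0.0044)
f = 0.98454

0.98454


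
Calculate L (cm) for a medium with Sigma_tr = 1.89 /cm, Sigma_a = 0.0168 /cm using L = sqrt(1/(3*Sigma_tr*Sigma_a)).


D = 1 / (3 * Sigma_tr) = 1 / (3 * 1.89) = 0.1763668 cm
L = sqrt(D / Sigma_a)
L = sqrt(0.1763668 / 0.0168)
L = 3.2401 cm

3.2401


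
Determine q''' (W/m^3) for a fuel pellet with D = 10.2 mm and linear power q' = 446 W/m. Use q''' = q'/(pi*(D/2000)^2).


r = D / 2 / 1000 = 10.2 / 2 / 1000 = 0.0051 m
q''' = q' / (pi * r^2)
q''' = 446 / (pi * 0.0051^2)
q''' = 5.4581e+06 W/m^3

5.4581e+06


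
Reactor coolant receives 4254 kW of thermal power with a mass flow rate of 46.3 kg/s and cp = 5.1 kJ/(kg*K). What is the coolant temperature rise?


dT = Q / (m_dot * cp)
dT = 4254 / (46.3 * 5.1)
dT = 18.015 C

18.015


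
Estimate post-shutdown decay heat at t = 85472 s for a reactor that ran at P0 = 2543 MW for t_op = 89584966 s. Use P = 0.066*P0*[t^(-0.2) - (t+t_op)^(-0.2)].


P/P0 = 0.066 * [t^(-0.2) - (t + t_op)^(-0.2)]
P/P0 = 0.066 * [85472^(-0.2) - (85472 + 89584966)^(-0.2)]
P/P0 = 0.066 * [0.1031894 - 0.02567262] = 0.005116107
P = 2543 * 0.005116107 = 13.010 MW

13.010


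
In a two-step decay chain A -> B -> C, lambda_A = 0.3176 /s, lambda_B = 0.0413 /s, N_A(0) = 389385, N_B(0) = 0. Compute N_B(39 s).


N_B(t) = lambda_A * N_A0 / (lambda_B - lambda_A) * [exp(-lambda_A*t) - exp(-lambda_B*t)]
exp(-0.3176*39) = 4.174984e-06; exp(-0.0413*39) = 0.1997477
N_B = 0.3176 * 389385 / (0.0413 - 0.3176) * (4.174984e-06 - 0.1997477)
N_B = 89403

89403


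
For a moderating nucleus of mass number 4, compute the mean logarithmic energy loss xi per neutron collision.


xi = 1 + (A-1)^2/(2A) * ln((A-1)/(A+1))
xi = 1 + (4-1)^2/(2*4) * ln((4-1)/(4 +1))
xi = 0.42532

0.42532


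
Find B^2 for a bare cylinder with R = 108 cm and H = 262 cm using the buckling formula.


B^2 = (2.405/R)^2 + (pi/H)^2
B^2 = (2.405/108)^2 + (pi/262)^2
B^2 = 6.3967e-04 /cm^2

6.3967e-04


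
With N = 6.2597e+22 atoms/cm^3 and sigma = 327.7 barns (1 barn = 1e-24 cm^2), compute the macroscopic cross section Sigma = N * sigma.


Sigma = N * sigma_barns * 1e-24
Sigma = 6.2597e+22 * 327.7 * 1e-24
Sigma = 20.513 /cm

20.513


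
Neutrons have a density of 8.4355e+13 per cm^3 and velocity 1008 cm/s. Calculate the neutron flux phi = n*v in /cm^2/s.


phi = n * v
phi = 8.4355e+13 * 1008
phi = 8.5030e+16 /cm^2/s

8.5030e+16


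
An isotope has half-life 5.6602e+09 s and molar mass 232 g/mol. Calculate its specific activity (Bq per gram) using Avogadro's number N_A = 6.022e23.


lambda = ln(2) / t_half = ln(2) / 5.6602e+09 = 1.224598e-10 /s
SA = lambda * N_A / M
SA = 1.224598e-10 * 6.022e23 / 232
SA = 3.1787e+11 Bq/g

3.1787e+11


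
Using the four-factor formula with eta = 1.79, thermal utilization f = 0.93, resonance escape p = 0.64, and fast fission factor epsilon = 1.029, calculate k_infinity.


k_inf = eta * f * p * epsilon
k_inf = 1.79 * 0.93 * 0.64 * 1.029
k_inf = 1.0963

1.0963


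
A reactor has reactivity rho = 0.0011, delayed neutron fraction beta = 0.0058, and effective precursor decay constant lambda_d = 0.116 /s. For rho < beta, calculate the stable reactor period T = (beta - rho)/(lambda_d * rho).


T = (beta - rho) / (lambda_d * rho)
T = (0.0058 - 0.0011) / (0.116 * 0.0011)
T = 36.834 s

36.834


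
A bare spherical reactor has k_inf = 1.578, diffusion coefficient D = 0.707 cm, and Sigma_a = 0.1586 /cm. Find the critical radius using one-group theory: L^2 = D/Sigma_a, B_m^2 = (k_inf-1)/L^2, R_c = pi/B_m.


L^2 = D / Sigma_a = 0.707 / 0.1586 = 4.457755 cm^2
B_m^2 = (k_inf - 1) / L^2 = (1.578 - 1) / 4.457755 = 0.1296617 /cm^2
For a bare sphere: B_g = pi/R, so R_c = pi / sqrt(B_m^2)
R_c = pi / sqrt(0.1296617) = 8.7246 cm

8.7246


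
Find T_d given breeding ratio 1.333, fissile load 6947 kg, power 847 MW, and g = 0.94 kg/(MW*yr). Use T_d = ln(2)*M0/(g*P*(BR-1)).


Breeding gain G = BR - 1 = 1.333 - 1 = 0.333
Fissile production rate = g * P * G = 0.94 * 847 * 0.333 = 265.12794 kg/yr
T_d = ln(2) * M0 / (g * P * G)
T_d = ln(2) * 6947 / 265.12794 = 18.162 yr

18.162


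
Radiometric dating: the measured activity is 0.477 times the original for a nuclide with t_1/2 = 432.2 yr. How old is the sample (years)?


lambda = ln(2) / t_half = ln(2) / 432.2 = 0.001603765 /yr
t = -ln(A/A0) / lambda
t = -ln(0.477) / 0.001603765
t = 461.56 yr

461.56


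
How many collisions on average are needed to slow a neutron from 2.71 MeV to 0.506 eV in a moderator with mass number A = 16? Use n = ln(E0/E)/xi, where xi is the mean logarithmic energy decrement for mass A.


xi = 1 + (A-1)^2/(2A)*ln((A-1)/(A+1)) = 0.1199467 (for A = 16)
n = ln(E0/E) / xi
n = ln(2.71e6 / 0.506) / 0.1199467
n = ln(5.355731e+06) / 0.1199467 = 129.17

129.17


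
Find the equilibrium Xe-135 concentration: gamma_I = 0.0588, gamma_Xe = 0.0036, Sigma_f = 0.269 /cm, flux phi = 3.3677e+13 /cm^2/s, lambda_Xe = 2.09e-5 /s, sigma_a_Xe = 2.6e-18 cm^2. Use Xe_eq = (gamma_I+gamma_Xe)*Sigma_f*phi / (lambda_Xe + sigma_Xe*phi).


Xe_eq = (gamma_I + gamma_Xe) * Sigma_f * phi / (lambda_Xe + sigma_Xe * phi)
Numerator = (0.0588 + 0.0036) * 0.269 * 3.3677e+13 = 5.652887e+11
Denominator = 2.09e-5 + 2.6e-18 * 3.3677e+13 = 1.084602e-04
Xe_eq = 5.652887e+11 / 1.084602e-04 = 5.2119e+15 /cm^3

5.2119e+15


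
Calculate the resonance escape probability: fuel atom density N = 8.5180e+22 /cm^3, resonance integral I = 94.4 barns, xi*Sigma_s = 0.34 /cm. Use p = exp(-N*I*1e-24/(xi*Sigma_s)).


p = exp(-N * I * 1e-24 / (xi*Sigma_s))
p = exp(-8.5180e+22 * 94.4 * 1e-24 / 0.34)
p = 5.3573e-11

5.3573e-11


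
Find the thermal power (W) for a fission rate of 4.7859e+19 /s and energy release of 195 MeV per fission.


P = fission_rate * E_MeV * 1.602e-13
P = 4.7859e+19 * 195 * 1.602e-13
P = 1.4951e+09 W

1.4951e+09


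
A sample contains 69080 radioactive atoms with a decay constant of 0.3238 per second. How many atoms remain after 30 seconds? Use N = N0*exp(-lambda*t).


N = N0 * exp(-lambda * t)
N = 69080 * exp(-0.3238 * 30)
N = 4.1746

4.1746


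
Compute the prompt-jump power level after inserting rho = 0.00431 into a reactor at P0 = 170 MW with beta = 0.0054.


P1/P0 = beta / (beta - rho)
P1/P0 = 0.0054 / (0.0054 - 0.00431) = 4.954128
P1 = 170 * 4.954128 = 842.20 MW

842.20


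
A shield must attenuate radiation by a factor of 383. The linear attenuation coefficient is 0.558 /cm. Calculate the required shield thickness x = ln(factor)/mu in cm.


x = ln(factor) / mu
x = ln(383) / 0.558
x = 10.660 cm

10.660


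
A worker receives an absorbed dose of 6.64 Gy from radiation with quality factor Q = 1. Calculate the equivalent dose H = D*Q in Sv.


H = D * Q
H = 6.64 * 1
H = 6.6400 Sv

6.6400


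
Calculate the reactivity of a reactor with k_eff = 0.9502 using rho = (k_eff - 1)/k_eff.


rho = (k_eff - 1) / k_eff
rho = (0.9502 - 1) / 0.9502
rho = -0.052410

-0.052410


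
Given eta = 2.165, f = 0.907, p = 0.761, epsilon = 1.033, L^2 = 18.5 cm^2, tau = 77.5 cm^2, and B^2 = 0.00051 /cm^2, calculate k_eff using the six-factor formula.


k_inf = eta*f*p*eps = 2.165*0.907*0.761*1.033 = 1.543655
P_TNL = 1/(1 + L^2*B^2) = 1/(1 + 18.5*0.00051) = 0.9906532
P_FNL = exp(-B^2*tau) = exp(-0.00051*77.5) = 0.9612459
k_eff = k_inf * P_TNL * P_FNL = 1.543655 * 0.9906532 * 0.9612459
k_eff = 1.4700

1.4700


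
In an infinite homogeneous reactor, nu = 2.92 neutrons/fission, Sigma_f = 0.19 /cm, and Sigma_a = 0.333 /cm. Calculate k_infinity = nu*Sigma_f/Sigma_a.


k_inf = nu * Sigma_f / Sigma_a
k_inf = 2.92 * 0.19 / 0.333
k_inf = 1.6661

1.6661


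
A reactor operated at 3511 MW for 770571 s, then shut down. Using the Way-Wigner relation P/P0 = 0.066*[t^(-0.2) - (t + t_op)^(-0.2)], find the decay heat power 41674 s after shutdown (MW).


P/P0 = 0.066 * [t^(-0.2) - (t + t_op)^(-0.2)]
P/P0 = 0.066 * [41674^(-0.2) - (41674 + 770571)^(-0.2)]
P/P0 = 0.066 * [0.1191316 - 0.06577526] = 0.003521518
P = 3511 * 0.003521518 = 12.364 MW

12.364


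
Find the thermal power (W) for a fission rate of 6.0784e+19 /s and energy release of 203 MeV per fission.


P = fission_rate * E_MeV * 1.602e-13
P = 6.0784e+19 * 203 * 1.602e-13
P = 1.9767e+09 W

1.9767e+09


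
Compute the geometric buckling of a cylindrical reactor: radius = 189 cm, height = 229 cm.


B^2 = (2.405/R)^2 + (pi/H)^2
B^2 = (2.405/189)^2 + (pi/229)^2
B^2 = 3.5013e-04 /cm^2

3.5013e-04


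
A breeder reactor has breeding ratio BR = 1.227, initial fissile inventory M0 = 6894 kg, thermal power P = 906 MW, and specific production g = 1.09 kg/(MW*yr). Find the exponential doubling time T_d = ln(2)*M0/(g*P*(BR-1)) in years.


Breeding gain G = BR - 1 = 1.227 - 1 = 0.227
Fissile production rate = g * P * G = 1.09 * 906 * 0.227 = 224.17158 kg/yr
T_d = ln(2) * M0 / (g * P * G)
T_d = ln(2) * 6894 / 224.17158 = 21.317 yr

21.317


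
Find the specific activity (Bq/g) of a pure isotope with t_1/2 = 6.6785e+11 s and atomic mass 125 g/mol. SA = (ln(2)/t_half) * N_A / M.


lambda = ln(2) / t_half = ln(2) / 6.6785e+11 = 1.037879e-12 /s
SA = lambda * N_A / M
SA = 1.037879e-12 * 6.022e23 / 125
SA = 5.0001e+09 Bq/g

5.0001e+09


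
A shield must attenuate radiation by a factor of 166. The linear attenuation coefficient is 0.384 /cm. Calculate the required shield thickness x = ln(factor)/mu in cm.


x = ln(factor) / mu
x = ln(166) / 0.384
x = 13.312 cm

13.312


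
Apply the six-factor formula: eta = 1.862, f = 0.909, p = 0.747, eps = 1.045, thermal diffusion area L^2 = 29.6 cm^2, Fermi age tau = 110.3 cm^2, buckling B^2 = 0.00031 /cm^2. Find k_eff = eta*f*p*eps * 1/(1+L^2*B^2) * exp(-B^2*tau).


k_inf = eta*f*p*eps = 1.862*0.909*0.747*1.045 = 1.321236
P_TNL = 1/(1 + L^2*B^2) = 1/(1 + 29.6*0.00031) = 0.9909074
P_FNL = exp(-B^2*tau) = exp(-0.00031*110.3) = 0.9663850
k_eff = k_inf * P_TNL * P_FNL = 1.321236 * 0.9909074 * 0.9663850
k_eff = 1.2652

1.2652


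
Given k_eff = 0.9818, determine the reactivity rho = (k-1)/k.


rho = (k_eff - 1) / k_eff
rho = (0.9818 - 1) / 0.9818
rho = -0.018537

-0.018537


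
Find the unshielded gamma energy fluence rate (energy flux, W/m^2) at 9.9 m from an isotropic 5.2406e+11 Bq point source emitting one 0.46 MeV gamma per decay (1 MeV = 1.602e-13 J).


psi = A * E * 1.602e-13 / (4*pi*r^2)
psi = 5.2406e+11 * 0.46 * 1.602e-13 / (4*pi*9.9^2)
psi = 3.1356e-05 W/m^2

3.1356e-05


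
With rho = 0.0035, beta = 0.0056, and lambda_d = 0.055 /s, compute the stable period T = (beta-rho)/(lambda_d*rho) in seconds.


T = (beta - rho) / (lambda_d * rho)
T = (0.0056 - 0.0035) / (0.055 * 0.0035)
T = 10.909 s

10.909


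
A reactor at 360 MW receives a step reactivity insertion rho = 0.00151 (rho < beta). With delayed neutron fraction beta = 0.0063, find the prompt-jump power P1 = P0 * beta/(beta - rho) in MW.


P1/P0 = beta / (beta - rho)
P1/P0 = 0.0063 / (0.0063 - 0.00151) = 1.315240
P1 = 360 * 1.315240 = 473.49 MW

473.49


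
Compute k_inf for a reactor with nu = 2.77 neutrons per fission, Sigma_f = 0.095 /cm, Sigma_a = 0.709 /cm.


k_inf = nu * Sigma_f / Sigma_a
k_inf = 2.77 * 0.095 / 0.709
k_inf = 0.37116

0.37116


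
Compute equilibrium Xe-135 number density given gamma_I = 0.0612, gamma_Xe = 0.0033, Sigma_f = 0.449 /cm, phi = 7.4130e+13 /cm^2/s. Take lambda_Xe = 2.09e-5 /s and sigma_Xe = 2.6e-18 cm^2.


Xe_eq = (gamma_I + gamma_Xe) * Sigma_f * phi / (lambda_Xe + sigma_Xe * phi)
Numerator = (0.0612 + 0.0033) * 0.449 * 7.4130e+13 = 2.146842e+12
Denominator = 2.09e-5 + 2.6e-18 * 7.4130e+13 = 2.136380e-04
Xe_eq = 2.146842e+12 / 2.136380e-04 = 1.0049e+16 /cm^3

1.0049e+16


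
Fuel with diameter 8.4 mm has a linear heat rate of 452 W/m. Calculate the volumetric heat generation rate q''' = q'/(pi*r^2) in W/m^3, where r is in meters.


r = D / 2 / 1000 = 8.4 / 2 / 1000 = 0.0042 m
q''' = q' / (pi * r^2)
q''' = 452 / (pi * 0.0042^2)
q''' = 8.1562e+06 W/m^3

8.1562e+06


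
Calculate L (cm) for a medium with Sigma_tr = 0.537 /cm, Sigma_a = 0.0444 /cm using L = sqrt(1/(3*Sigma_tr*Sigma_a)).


D = 1 / (3 * Sigma_tr) = 1 / (3 * 0.537) = 0.6207325 cm
L = sqrt(D / Sigma_a)
L = sqrt(0.6207325 / 0.0444)
L = 3.7390 cm

3.7390


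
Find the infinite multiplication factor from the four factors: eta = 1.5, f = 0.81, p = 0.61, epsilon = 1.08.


k_inf = eta * f * p * epsilon
k_inf = 1.5 * 0.81 * 0.61 * 1.08
k_inf = 0.80044

0.80044


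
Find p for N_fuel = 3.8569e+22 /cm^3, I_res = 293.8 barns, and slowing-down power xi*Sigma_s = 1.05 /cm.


p = exp(-N * I * 1e-24 / (xi*Sigma_s))
p = exp(-3.8569e+22 * 293.8 * 1e-24 / 1.05)
p = 2.0564e-05

2.0564e-05


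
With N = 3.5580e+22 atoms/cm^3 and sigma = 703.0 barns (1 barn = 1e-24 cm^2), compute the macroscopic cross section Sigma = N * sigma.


Sigma = N * sigma_barns * 1e-24
Sigma = 3.5580e+22 * 703.0 * 1e-24
Sigma = 25.013 /cm

25.013


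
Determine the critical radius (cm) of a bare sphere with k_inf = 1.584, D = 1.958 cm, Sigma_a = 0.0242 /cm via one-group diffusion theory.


L^2 = D / Sigma_a = 1.958 / 0.0242 = 80.90909 cm^2
B_m^2 = (k_inf - 1) / L^2 = (1.584 - 1) / 80.90909 = 0.007217978 /cm^2
For a bare sphere: B_g = pi/R, so R_c = pi / sqrt(B_m^2)
R_c = pi / sqrt(0.007217978) = 36.978 cm

36.978


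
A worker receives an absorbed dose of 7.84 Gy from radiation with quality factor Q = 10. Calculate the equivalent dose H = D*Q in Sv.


H = D * Q
H = 7.84 * 10
H = 78.400 Sv

78.400


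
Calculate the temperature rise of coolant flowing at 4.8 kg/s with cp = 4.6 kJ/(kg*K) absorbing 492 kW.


dT = Q / (m_dot * cp)
dT = 492 / (4.8 * 4.6)
dT = 22.283 C

22.283


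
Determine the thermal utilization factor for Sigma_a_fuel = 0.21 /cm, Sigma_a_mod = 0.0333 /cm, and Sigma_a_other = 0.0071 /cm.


f = Sigma_a_fuel / (Sigma_a_fuel + Sigma_a_mod + Sigma_a_other)
f = 0.21 / (0.21 + 0.0333 + 0.0071)
f = 0.83866

0.83866


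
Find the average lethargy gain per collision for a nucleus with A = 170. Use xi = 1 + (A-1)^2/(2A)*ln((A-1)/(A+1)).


xi = 1 + (A-1)^2/(2A) * ln((A-1)/(A+1))
xi = 1 + (170-1)^2/(2*170) * ln((170-1)/(170 +1))
xi = 0.011719

0.011719


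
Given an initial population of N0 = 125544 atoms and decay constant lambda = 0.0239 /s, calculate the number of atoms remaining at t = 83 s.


N = N0 * exp(-lambda * t)
N = 125544 * exp(-0.0239 * 83)
N = 17270

17270


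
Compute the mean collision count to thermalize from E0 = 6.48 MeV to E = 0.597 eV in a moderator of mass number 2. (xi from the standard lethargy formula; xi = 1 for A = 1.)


xi = 1 + (A-1)^2/(2A)*ln((A-1)/(A+1)) = 0.7253469 (for A = 2)
n = ln(E0/E) / xi
n = ln(6.48e6 / 0.597) / 0.7253469
n = ln(1.085427e+07) / 0.7253469 = 22.334

22.334


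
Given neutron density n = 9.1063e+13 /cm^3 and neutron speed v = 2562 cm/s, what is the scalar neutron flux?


phi = n * v
phi = 9.1063e+13 * 2562
phi = 2.3330e+17 /cm^2/s

2.3330e+17


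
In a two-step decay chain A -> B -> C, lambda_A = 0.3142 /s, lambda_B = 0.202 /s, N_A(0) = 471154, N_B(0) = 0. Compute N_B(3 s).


N_B(t) = lambda_A * N_A0 / (lambda_B - lambda_A) * [exp(-lambda_A*t) - exp(-lambda_B*t)]
exp(-0.3142*3) = 0.3896135; exp(-0.202*3) = 0.5455286
N_B = 0.3142 * 471154 / (0.202 - 0.3142) * (0.3896135 - 0.5455286)
N_B = 205714

205714


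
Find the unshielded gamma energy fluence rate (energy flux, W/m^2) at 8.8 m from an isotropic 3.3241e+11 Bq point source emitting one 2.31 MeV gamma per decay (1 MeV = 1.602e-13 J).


psi = A * E * 1.602e-13 / (4*pi*r^2)
psi = 3.3241e+11 * 2.31 * 1.602e-13 / (4*pi*8.8^2)
psi = 1.2641e-04 W/m^2

1.2641e-04


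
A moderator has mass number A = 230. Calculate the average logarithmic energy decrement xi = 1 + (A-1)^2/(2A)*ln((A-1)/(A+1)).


xi = 1 + (A-1)^2/(2A) * ln((A-1)/(A+1))
xi = 1 + (230-1)^2/(2*230) * ln((230-1)/(230 +1))
xi = 0.0086705

0.0086705


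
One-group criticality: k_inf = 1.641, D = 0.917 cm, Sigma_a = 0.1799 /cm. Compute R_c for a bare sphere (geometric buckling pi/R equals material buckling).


L^2 = D / Sigma_a = 0.917 / 0.1799 = 5.097276 cm^2
B_m^2 = (k_inf - 1) / L^2 = (1.641 - 1) / 5.097276 = 0.1257534 /cm^2
For a bare sphere: B_g = pi/R, so R_c = pi / sqrt(B_m^2)
R_c = pi / sqrt(0.1257534) = 8.8591 cm

8.8591


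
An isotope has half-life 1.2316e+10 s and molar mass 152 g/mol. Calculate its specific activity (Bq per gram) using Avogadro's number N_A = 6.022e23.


lambda = ln(2) / t_half = ln(2) / 1.2316e+10 = 5.628022e-11 /s
SA = lambda * N_A / M
SA = 5.628022e-11 * 6.022e23 / 152
SA = 2.2297e+11 Bq/g

2.2297e+11


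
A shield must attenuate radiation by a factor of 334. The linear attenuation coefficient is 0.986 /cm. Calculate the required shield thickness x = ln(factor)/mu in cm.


x = ln(factor) / mu
x = ln(334) / 0.986
x = 5.8937 cm

5.8937


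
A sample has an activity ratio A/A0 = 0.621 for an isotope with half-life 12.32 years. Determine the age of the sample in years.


lambda = ln(2) / t_half = ln(2) / 12.32 = 0.05626195 /yr
t = -ln(A/A0) / lambda
t = -ln(0.621) / 0.05626195
t = 8.4680 yr

8.4680


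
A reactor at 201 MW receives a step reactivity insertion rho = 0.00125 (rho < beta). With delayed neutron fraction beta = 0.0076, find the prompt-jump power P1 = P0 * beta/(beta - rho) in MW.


P1/P0 = beta / (beta - rho)
P1/P0 = 0.0076 / (0.0076 - 0.00125) = 1.196850
P1 = 201 * 1.196850 = 240.57 MW

240.57


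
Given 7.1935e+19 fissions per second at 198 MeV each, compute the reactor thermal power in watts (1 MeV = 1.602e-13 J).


P = fission_rate * E_MeV * 1.602e-13
P = 7.1935e+19 * 198 * 1.602e-13
P = 2.2817e+09 W

2.2817e+09


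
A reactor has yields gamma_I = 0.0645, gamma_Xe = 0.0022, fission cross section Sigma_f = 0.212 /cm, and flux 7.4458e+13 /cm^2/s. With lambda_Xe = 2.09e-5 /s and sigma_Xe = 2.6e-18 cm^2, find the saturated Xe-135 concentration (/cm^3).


Xe_eq = (gamma_I + gamma_Xe) * Sigma_f * phi / (lambda_Xe + sigma_Xe * phi)
Numerator = (0.0645 + 0.0022) * 0.212 * 7.4458e+13 = 1.052866e+12
Denominator = 2.09e-5 + 2.6e-18 * 7.4458e+13 = 2.144908e-04
Xe_eq = 1.052866e+12 / 2.144908e-04 = 4.9087e+15 /cm^3

4.9087e+15


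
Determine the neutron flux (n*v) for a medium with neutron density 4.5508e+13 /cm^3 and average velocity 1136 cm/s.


phi = n * v
phi = 4.5508e+13 * 1136
phi = 5.1697e+16 /cm^2/s

5.1697e+16


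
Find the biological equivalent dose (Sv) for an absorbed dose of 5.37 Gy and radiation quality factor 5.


H = D * Q
H = 5.37 * 5
H = 26.850 Sv

26.850


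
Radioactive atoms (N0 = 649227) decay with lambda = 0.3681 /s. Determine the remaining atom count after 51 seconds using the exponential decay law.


N = N0 * exp(-lambda * t)
N = 649227 * exp(-0.3681 * 51)
N = 0.0045640

0.0045640


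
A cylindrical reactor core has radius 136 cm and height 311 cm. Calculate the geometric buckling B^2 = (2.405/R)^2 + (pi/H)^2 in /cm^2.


B^2 = (2.405/R)^2 + (pi/H)^2
B^2 = (2.405/136)^2 + (pi/311)^2
B^2 = 4.1476e-04 /cm^2

4.1476e-04


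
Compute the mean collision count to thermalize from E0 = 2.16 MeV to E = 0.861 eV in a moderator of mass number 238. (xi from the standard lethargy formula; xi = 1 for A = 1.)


xi = 1 + (A-1)^2/(2A)*ln((A-1)/(A+1)) = 0.008379872 (for A = 238)
n = ln(E0/E) / xi
n = ln(2.16e6 / 0.861) / 0.008379872
n = ln(2.508711e+06) / 0.008379872 = 1758.4

1758.4


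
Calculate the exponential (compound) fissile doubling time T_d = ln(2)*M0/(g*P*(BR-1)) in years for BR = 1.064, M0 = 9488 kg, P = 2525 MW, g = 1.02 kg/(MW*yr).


Breeding gain G = BR - 1 = 1.064 - 1 = 0.064
Fissile production rate = g * P * G = 1.02 * 2525 * 0.064 = 164.832 kg/yr
T_d = ln(2) * M0 / (g * P * G)
T_d = ln(2) * 9488 / 164.832 = 39.899 yr

39.899


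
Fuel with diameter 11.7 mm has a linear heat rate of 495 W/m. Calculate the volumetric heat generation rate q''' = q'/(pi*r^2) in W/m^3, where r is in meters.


r = D / 2 / 1000 = 11.7 / 2 / 1000 = 0.00585 m
q''' = q' / (pi * r^2)
q''' = 495 / (pi * 0.00585^2)
q''' = 4.6041e+06 W/m^3

4.6041e+06


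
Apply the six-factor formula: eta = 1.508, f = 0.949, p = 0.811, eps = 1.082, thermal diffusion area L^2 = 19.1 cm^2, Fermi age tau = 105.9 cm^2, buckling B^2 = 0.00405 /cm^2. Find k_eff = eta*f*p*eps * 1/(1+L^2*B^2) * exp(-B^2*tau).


k_inf = eta*f*p*eps = 1.508*0.949*0.811*1.082 = 1.255786
P_TNL = 1/(1 + L^2*B^2) = 1/(1 + 19.1*0.00405) = 0.9281992
P_FNL = exp(-B^2*tau) = exp(-0.00405*105.9) = 0.6512283
k_eff = k_inf * P_TNL * P_FNL = 1.255786 * 0.9281992 * 0.6512283
k_eff = 0.75908

0.75908


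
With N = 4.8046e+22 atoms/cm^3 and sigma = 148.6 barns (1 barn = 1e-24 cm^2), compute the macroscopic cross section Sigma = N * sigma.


Sigma = N * sigma_barns * 1e-24
Sigma = 4.8046e+22 * 148.6 * 1e-24
Sigma = 7.1396 /cm

7.1396


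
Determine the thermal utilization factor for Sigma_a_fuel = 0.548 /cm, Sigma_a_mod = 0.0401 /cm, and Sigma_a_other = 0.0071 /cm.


f = Sigma_a_fuel / (Sigma_a_fuel + Sigma_a_mod + Sigma_a_other)
f = 0.548 / (0.548 + 0.0401 + 0.0071)
f = 0.92070

0.92070


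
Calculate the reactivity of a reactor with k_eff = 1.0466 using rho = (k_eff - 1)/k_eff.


rho = (k_eff - 1) / k_eff
rho = (1.0466 - 1) / 1.0466
rho = 0.044525

0.044525


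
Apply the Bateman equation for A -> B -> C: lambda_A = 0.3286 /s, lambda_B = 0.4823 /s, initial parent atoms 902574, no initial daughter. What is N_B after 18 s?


N_B(t) = lambda_A * N_A0 / (lambda_B - lambda_A) * [exp(-lambda_A*t) - exp(-lambda_B*t)]
exp(-0.3286*18) = 0.002699200; exp(-0.4823*18) = 1.697133e-04
N_B = 0.3286 * 902574 / (0.4823 - 0.3286) * (0.002699200 - 1.697133e-04)
N_B = 4881.0

4881.0


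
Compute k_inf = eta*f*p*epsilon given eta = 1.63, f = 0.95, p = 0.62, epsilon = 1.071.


k_inf = eta * f * p * epsilon
k_inf = 1.63 * 0.95 * 0.62 * 1.071
k_inf = 1.0282

1.0282


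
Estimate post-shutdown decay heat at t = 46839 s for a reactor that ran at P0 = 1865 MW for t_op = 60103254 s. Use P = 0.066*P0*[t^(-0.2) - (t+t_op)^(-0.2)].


P/P0 = 0.066 * [t^(-0.2) - (t + t_op)^(-0.2)]
P/P0 = 0.066 * [46839^(-0.2) - (46839 + 60103254)^(-0.2)]
P/P0 = 0.066 * [0.1163800 - 0.02780691] = 0.005845824
P = 1865 * 0.005845824 = 10.902 MW

10.902


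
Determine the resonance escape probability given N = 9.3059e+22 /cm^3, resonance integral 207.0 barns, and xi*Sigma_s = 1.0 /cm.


p = exp(-N * I * 1e-24 / (xi*Sigma_s))
p = exp(-9.3059e+22 * 207.0 * 1e-24 / 1.0)
p = 4.3062e-09

4.3062e-09


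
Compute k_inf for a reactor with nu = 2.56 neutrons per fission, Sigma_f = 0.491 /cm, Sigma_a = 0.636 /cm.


k_inf = nu * Sigma_f / Sigma_a
k_inf = 2.56 * 0.491 / 0.636
k_inf = 1.9764

1.9764


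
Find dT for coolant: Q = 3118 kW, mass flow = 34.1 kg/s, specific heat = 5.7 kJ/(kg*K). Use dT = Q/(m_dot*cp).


dT = Q / (m_dot * cp)
dT = 3118 / (34.1 * 5.7)
dT = 16.042 C

16.042


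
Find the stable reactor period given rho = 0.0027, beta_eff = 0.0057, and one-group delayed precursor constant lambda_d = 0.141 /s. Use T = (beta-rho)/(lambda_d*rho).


T = (beta - rho) / (lambda_d * rho)
T = (0.0057 - 0.0027) / (0.141 * 0.0027)
T = 7.8802 s

7.8802


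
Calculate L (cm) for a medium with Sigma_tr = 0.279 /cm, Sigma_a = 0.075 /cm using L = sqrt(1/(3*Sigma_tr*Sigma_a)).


D = 1 / (3 * Sigma_tr) = 1 / (3 * 0.279) = 1.194743 cm
L = sqrt(D / Sigma_a)
L = sqrt(1.194743 / 0.075)
L = 3.9912 cm

3.9912


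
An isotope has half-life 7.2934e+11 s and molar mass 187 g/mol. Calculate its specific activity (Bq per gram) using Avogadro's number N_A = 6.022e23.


lambda = ln(2) / t_half = ln(2) / 7.2934e+11 = 9.503759e-13 /s
SA = lambda * N_A / M
SA = 9.503759e-13 * 6.022e23 / 187
SA = 3.0605e+09 Bq/g

3.0605e+09


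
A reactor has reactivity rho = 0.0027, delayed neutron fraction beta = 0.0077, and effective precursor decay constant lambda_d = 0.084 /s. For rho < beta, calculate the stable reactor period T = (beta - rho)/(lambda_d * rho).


T = (beta - rho) / (lambda_d * rho)
T = (0.0077 - 0.0027) / (0.084 * 0.0027)
T = 22.046 s

22.046


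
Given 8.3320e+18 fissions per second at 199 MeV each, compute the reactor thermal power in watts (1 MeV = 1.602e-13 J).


P = fission_rate * E_MeV * 1.602e-13
P = 8.3320e+18 * 199 * 1.602e-13
P = 2.6562e+08 W

2.6562e+08


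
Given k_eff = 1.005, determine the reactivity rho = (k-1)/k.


rho = (k_eff - 1) / k_eff
rho = (1.005 - 1) / 1.005
rho = 0.0049751

0.0049751


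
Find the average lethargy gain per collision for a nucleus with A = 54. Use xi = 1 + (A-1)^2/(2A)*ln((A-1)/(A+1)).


xi = 1 + (A-1)^2/(2A) * ln((A-1)/(A+1))
xi = 1 + (54-1)^2/(2*54) * ln((54-1)/(54 +1))
xi = 0.036584

0.036584


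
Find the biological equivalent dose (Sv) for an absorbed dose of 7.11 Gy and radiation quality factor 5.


H = D * Q
H = 7.11 * 5
H = 35.550 Sv

35.550


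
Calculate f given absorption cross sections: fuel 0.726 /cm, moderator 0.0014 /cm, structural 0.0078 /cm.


f = Sigma_a_fuel / (Sigma_a_fuel + Sigma_a_mod + Sigma_a_other)
f = 0.726 / (0.726 + 0.0014 + 0.0078)
f = 0.98749

0.98749


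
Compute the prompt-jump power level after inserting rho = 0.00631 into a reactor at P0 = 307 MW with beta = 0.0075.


P1/P0 = beta / (beta - rho)
P1/P0 = 0.0075 / (0.0075 - 0.00631) = 6.302521
P1 = 307 * 6.302521 = 1934.9 MW

1934.9


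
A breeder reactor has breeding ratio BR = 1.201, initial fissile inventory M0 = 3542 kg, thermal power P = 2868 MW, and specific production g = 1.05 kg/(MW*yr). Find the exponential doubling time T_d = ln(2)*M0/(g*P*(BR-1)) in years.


Breeding gain G = BR - 1 = 1.201 - 1 = 0.201
Fissile production rate = g * P * G = 1.05 * 2868 * 0.201 = 605.2914 kg/yr
T_d = ln(2) * M0 / (g * P * G)
T_d = ln(2) * 3542 / 605.2914 = 4.0561 yr

4.0561


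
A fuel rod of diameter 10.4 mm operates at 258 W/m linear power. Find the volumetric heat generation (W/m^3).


r = D / 2 / 1000 = 10.4 / 2 / 1000 = 0.0052 m
q''' = q' / (pi * r^2)
q''' = 258 / (pi * 0.0052^2)
q''' = 3.0371e+06 W/m^3

3.0371e+06


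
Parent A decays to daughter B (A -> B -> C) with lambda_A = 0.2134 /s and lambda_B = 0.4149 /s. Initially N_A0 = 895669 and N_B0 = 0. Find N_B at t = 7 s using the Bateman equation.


N_B(t) = lambda_A * N_A0 / (lambda_B - lambda_A) * [exp(-lambda_A*t) - exp(-lambda_B*t)]
exp(-0.2134*7) = 0.2245179; exp(-0.4149*7) = 0.05478713
N_B = 0.2134 * 895669 / (0.4149 - 0.2134) * (0.2245179 - 0.05478713)
N_B = 161001

161001


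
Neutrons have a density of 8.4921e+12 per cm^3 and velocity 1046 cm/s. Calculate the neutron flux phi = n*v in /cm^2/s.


phi = n * v
phi = 8.4921e+12 * 1046
phi = 8.8827e+15 /cm^2/s

8.8827e+15


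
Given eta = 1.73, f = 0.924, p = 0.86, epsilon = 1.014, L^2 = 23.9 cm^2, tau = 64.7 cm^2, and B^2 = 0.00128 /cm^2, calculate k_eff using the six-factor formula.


k_inf = eta*f*p*eps = 1.73*0.924*0.86*1.014 = 1.393973
P_TNL = 1/(1 + L^2*B^2) = 1/(1 + 23.9*0.00128) = 0.9703161
P_FNL = exp(-B^2*tau) = exp(-0.00128*64.7) = 0.9205205
k_eff = k_inf * P_TNL * P_FNL = 1.393973 * 0.9703161 * 0.9205205
k_eff = 1.2451

1.2451


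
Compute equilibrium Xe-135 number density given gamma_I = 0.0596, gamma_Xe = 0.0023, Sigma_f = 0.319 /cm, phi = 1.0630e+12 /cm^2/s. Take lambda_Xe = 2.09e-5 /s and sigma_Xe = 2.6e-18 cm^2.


Xe_eq = (gamma_I + gamma_Xe) * Sigma_f * phi / (lambda_Xe + sigma_Xe * phi)
Numerator = (0.0596 + 0.0023) * 0.319 * 1.0630e+12 = 2.099010e+10
Denominator = 2.09e-5 + 2.6e-18 * 1.0630e+12 = 2.366380e-05
Xe_eq = 2.099010e+10 / 2.366380e-05 = 8.8701e+14 /cm^3

8.8701e+14


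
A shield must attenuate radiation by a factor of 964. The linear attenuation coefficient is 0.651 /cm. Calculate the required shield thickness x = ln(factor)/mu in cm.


x = ln(factor) / mu
x = ln(964) / 0.651
x = 10.555 cm

10.555


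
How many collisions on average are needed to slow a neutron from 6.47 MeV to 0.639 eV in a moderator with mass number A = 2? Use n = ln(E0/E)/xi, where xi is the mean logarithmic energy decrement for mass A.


xi = 1 + (A-1)^2/(2A)*ln((A-1)/(A+1)) = 0.7253469 (for A = 2)
n = ln(E0/E) / xi
n = ln(6.47e6 / 0.639) / 0.7253469
n = ln(1.012520e+07) / 0.7253469 = 22.238

22.238
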